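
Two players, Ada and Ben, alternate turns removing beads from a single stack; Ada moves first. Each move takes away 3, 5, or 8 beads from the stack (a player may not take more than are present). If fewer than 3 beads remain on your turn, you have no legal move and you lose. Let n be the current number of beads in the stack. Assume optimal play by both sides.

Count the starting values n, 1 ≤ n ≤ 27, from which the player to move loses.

8

Build the W/L table. Terminal = L. A non-terminal position is W if it has a move to some L; otherwise it is L.
n=0: no move → L
n=1: no move → L
n=2: no move → L
n=3: can move to 0, which is L ⇒ W
n=4: can move to 1, which is L ⇒ W
n=5: can move to 2, which is L ⇒ W
n=6: can move to 1, which is L ⇒ W
n=7: can move to 2, which is L ⇒ W
n=8: can move to 0, which is L ⇒ W
n=9: can move to 1, which is L ⇒ W
n=10: can move to 2, which is L ⇒ W
n=11: moves to 8(W), 6(W), 3(W); every one is W ⇒ L
n=12: moves to 9(W), 7(W), 4(W); every one is W ⇒ L
n=13: moves to 10(W), 8(W), 5(W); every one is W ⇒ L
n=14: can move to 11, which is L ⇒ W
n=15: can move to 12, which is L ⇒ W
n=16: can move to 13, which is L ⇒ W
n=17: can move to 12, which is L ⇒ W
n=18: can move to 13, which is L ⇒ W
n=19: can move to 11, which is L ⇒ W
n=20: can move to 12, which is L ⇒ W
n=21: can move to 13, which is L ⇒ W
n=22: moves to 19(W), 17(W), 14(W); every one is W ⇒ L
n=23: moves to 20(W), 18(W), 15(W); every one is W ⇒ L
n=24: moves to 21(W), 19(W), 16(W); every one is W ⇒ L
n=25: can move to 22, which is L ⇒ W
n=26: can move to 23, which is L ⇒ W
n=27: can move to 24, which is L ⇒ W
L entries with 1 ≤ n ≤ 27 (n=0 is outside the asked range and is not counted): n = 1, 2, 11, 12, 13, 22, 23, 24; that makes 8.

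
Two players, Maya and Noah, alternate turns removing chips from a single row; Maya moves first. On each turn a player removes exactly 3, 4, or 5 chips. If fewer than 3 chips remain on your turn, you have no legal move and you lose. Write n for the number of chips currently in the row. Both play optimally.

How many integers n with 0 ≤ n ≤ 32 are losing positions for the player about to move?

13

Compute win/loss labels from the base case upward. A position with no move is L. Any other position is W if it can reach an L in one move, else L.
n=0: no move → L
n=1: no move → L
n=2: no move → L
n=3: reaches L-position 0 → W
n=4: reaches L-position 1 → W
n=5: reaches L-position 2 → W
n=6: reaches L-position 2 → W
n=7: reaches L-position 2 → W
n=8: only reaches 5(W), 4(W), 3(W), all W → L
n=9: only reaches 6(W), 5(W), 4(W), all W → L
n=10: only reaches 7(W), 6(W), 5(W), all W → L
n=11: reaches L-position 8 → W
n=12: reaches L-position 9 → W
n=13: reaches L-position 10 → W
n=14: reaches L-position 10 → W
n=15: reaches L-position 10 → W
n=16: only reaches 13(W), 12(W), 11(W), all W → L
n=17: only reaches 14(W), 13(W), 12(W), all W → L
n=18: only reaches 15(W), 14(W), 13(W), all W → L
n=19: reaches L-position 16 → W
n=20: reaches L-position 17 → W
n=21: reaches L-position 18 → W
n=22: reaches L-position 18 → W
n=23: reaches L-position 18 → W
n=24: only reaches 21(W), 20(W), 19(W), all W → L
n=25: only reaches 22(W), 21(W), 20(W), all W → L
n=26: only reaches 23(W), 22(W), 21(W), all W → L
n=27: reaches L-position 24 → W
n=28: reaches L-position 25 → W
n=29: reaches L-position 26 → W
n=30: reaches L-position 26 → W
n=31: reaches L-position 26 → W
n=32: only reaches 29(W), 28(W), 27(W), all W → L
L entries with 0 ≤ n ≤ 32: n = 0, 1, 2, 8, 9, 10, 16, 17, 18, 24, 25, 26, 32; that makes 13.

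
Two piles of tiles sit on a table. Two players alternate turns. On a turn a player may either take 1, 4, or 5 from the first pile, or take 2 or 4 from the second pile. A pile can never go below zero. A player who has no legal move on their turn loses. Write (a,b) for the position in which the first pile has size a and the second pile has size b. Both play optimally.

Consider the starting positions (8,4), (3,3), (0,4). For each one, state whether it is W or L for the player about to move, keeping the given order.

(8,4): W, (3,3): L, (0,4): W

Positions with no move are L. A position that does have a move is losing for the player to move precisely when every available move leads to a winning position for the opponent. Fill in the labels:
No move ever increases a pile, so every position that can arise here has a ≤ 8 and b ≤ 4; it is enough to label the cells with 0 ≤ a ≤ 8 and 0 ≤ b ≤ 4.
Every move lowers a or b (never raises either), so fill the grid row by row in increasing a, and left to right within a row: each cell's successors are then already labelled.
      b=0  b=1  b=2  b=3  b=4
a=0:    L    L    W    W    W
a=1:    W    W    L    L    W
a=2:    L    L    W    W    W
a=3:    W    W    L    L    W
a=4:    W    W    W    W    L
a=5:    W    W    W    W    W
a=6:    W    W    W    W    L
a=7:    W    W    W    W    W
a=8:    L    L    W    W    W
Cells with no legal move (terminal, hence L): (0,0), (0,1).
The remaining L cells, each justified by listing all of its moves:
(1,2): moves to (0,2)(W), (1,0)(W); every one is W ⇒ L
(1,3): moves to (0,3)(W), (1,1)(W); every one is W ⇒ L
(2,0): the only move is to (1,0)(W), a W ⇒ L
(2,1): the only move is to (1,1)(W), a W ⇒ L
(3,2): moves to (2,2)(W), (3,0)(W); every one is W ⇒ L
(3,3): moves to (2,3)(W), (3,1)(W); every one is W ⇒ L
(4,4): moves to (3,4)(W), (0,4)(W), (4,2)(W), (4,0)(W); every one is W ⇒ L
(6,4): moves to (5,4)(W), (2,4)(W), (1,4)(W), (6,2)(W), (6,0)(W); every one is W ⇒ L
(8,0): moves to (7,0)(W), (4,0)(W), (3,0)(W); every one is W ⇒ L
(8,1): moves to (7,1)(W), (4,1)(W), (3,1)(W); every one is W ⇒ L
Every other cell has at least one move into one of the L cells above, so it is W.
(8,4): the move to (4,4) reaches an L cell, so W
(3,3): one of the L cells justified above, so L
(0,4): the move to (0,0) reaches an L cell, so W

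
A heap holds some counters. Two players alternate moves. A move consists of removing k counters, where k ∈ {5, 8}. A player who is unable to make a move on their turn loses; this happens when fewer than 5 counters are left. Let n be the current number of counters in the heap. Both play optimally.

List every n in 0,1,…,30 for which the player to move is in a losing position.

0, 1, 2, 3, 4, 13, 14, 15, 16, 17, 26, 27, 28, 29, 30

Build the W/L table. Terminal = L. A non-terminal position is W if it has a move to some L; otherwise it is L.
n=0: no move → L
n=1: no move → L
n=2: no move → L
n=3: no move → L
n=4: no move → L
n=5: →0(L), so W
n=6: →1(L), so W
n=7: →2(L), so W
n=8: →3(L), so W
n=9: →4(L), so W
n=10: →2(L), so W
n=11: →3(L), so W
n=12: →4(L), so W
n=13: →8(W), 5(W) — all W, so L
n=14: →9(W), 6(W) — all W, so L
n=15: →10(W), 7(W) — all W, so L
n=16: →11(W), 8(W) — all W, so L
n=17: →12(W), 9(W) — all W, so L
n=18: →13(L), so W
n=19: →14(L), so W
n=20: →15(L), so W
n=21: →16(L), so W
n=22: →17(L), so W
n=23: →15(L), so W
n=24: →16(L), so W
n=25: →17(L), so W
n=26: →21(W), 18(W) — all W, so L
n=27: →22(W), 19(W) — all W, so L
n=28: →23(W), 20(W) — all W, so L
n=29: →24(W), 21(W) — all W, so L
n=30: →25(W), 22(W) — all W, so L
Reading off the rows marked L gives the requested list; there are 15 such values of n.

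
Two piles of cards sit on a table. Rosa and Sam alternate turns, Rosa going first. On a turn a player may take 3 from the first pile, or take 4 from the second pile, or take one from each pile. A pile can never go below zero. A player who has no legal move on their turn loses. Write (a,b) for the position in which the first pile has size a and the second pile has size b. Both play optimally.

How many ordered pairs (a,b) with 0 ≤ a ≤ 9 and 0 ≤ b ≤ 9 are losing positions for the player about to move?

43

Compute win/loss labels from the base case upward. A position with no move is L. Any other position is W if it can reach an L in one move, else L.
Every move lowers a or b (never raises either), so fill the grid row by row in increasing a, and left to right within a row: each cell's successors are then already labelled.
      b=0  b=1  b=2  b=3  b=4  b=5  b=6  b=7  b=8  b=9
a=0:    L    L    L    L    W    W    W    W    L    L
a=1:    L    W    W    W    W    L    L    L    L    W
a=2:    L    W    L    L    W    L    W    W    W    W
a=3:    W    W    W    W    W    L    W    L    W    W
a=4:    W    L    L    L    L    W    W    W    W    L
a=5:    W    L    W    W    W    W    L    L    L    L
a=6:    L    L    W    L    W    W    L    W    W    W
a=7:    L    W    W    W    W    L    L    W    L    W
a=8:    L    W    L    L    W    L    W    W    W    W
a=9:    W    W    L    W    W    L    W    L    L    W
Cells with no legal move (terminal, hence L): (0,0), (0,1), (0,2), (0,3), (1,0), (2,0).
The remaining L cells, each justified by listing all of its moves:
(0,8): L (sole option (0,4)(W) is W)
(0,9): L (sole option (0,5)(W) is W)
(1,5): L (options (1,1)(W), (0,4)(W) are all W)
(1,6): L (options (1,2)(W), (0,5)(W) are all W)
(1,7): L (options (1,3)(W), (0,6)(W) are all W)
(1,8): L (options (1,4)(W), (0,7)(W) are all W)
(2,2): L (sole option (1,1)(W) is W)
(2,3): L (sole option (1,2)(W) is W)
(2,5): L (options (2,1)(W), (1,4)(W) are all W)
(3,5): L (options (0,5)(W), (3,1)(W), (2,4)(W) are all W)
(3,7): L (options (0,7)(W), (3,3)(W), (2,6)(W) are all W)
(4,1): L (options (1,1)(W), (3,0)(W) are all W)
(4,2): L (options (1,2)(W), (3,1)(W) are all W)
(4,3): L (options (1,3)(W), (3,2)(W) are all W)
(4,4): L (options (1,4)(W), (4,0)(W), (3,3)(W) are all W)
(4,9): L (options (1,9)(W), (4,5)(W), (3,8)(W) are all W)
(5,1): L (options (2,1)(W), (4,0)(W) are all W)
(5,6): L (options (2,6)(W), (5,2)(W), (4,5)(W) are all W)
(5,7): L (options (2,7)(W), (5,3)(W), (4,6)(W) are all W)
(5,8): L (options (2,8)(W), (5,4)(W), (4,7)(W) are all W)
(5,9): L (options (2,9)(W), (5,5)(W), (4,8)(W) are all W)
(6,0): L (sole option (3,0)(W) is W)
(6,1): L (options (3,1)(W), (5,0)(W) are all W)
(6,3): L (options (3,3)(W), (5,2)(W) are all W)
(6,6): L (options (3,6)(W), (6,2)(W), (5,5)(W) are all W)
(7,0): L (sole option (4,0)(W) is W)
(7,5): L (options (4,5)(W), (7,1)(W), (6,4)(W) are all W)
(7,6): L (options (4,6)(W), (7,2)(W), (6,5)(W) are all W)
(7,8): L (options (4,8)(W), (7,4)(W), (6,7)(W) are all W)
(8,0): L (sole option (5,0)(W) is W)
(8,2): L (options (5,2)(W), (7,1)(W) are all W)
(8,3): L (options (5,3)(W), (7,2)(W) are all W)
(8,5): L (options (5,5)(W), (8,1)(W), (7,4)(W) are all W)
(9,2): L (options (6,2)(W), (8,1)(W) are all W)
(9,5): L (options (6,5)(W), (9,1)(W), (8,4)(W) are all W)
(9,7): L (options (6,7)(W), (9,3)(W), (8,6)(W) are all W)
(9,8): L (options (6,8)(W), (9,4)(W), (8,7)(W) are all W)
Every other cell has at least one move into one of the L cells above, so it is W.
L cells per row: a=0: 6, a=1: 5, a=2: 4, a=3: 2, a=4: 5, a=5: 5, a=6: 4, a=7: 4, a=8: 4, a=9: 4; total 43.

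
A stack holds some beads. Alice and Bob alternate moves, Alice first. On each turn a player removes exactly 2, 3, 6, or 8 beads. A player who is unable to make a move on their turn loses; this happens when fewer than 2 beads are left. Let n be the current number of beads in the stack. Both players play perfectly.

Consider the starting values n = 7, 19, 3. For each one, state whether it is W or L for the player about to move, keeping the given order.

7: W, 19: L, 3: W

Label each position W (a win for the player to move) or L (a loss). A position with no legal move is L; any other position is W exactly when some move reaches an L, and L when every move reaches a W.
n=0: no move → L
n=1: no move → L
n=2: reaches L-position 0 → W
n=3: reaches L-position 1 → W
n=4: reaches L-position 1 → W
n=5: only reaches 3(W), 2(W), all W → L
n=6: reaches L-position 0 → W
n=7: reaches L-position 5 → W
n=8: reaches L-position 5 → W
n=9: reaches L-position 1 → W
n=10: only reaches 8(W), 7(W), 4(W), 2(W), all W → L
n=11: reaches L-position 5 → W
n=12: reaches L-position 10 → W
n=13: reaches L-position 10 → W
n=14: only reaches 12(W), 11(W), 8(W), 6(W), all W → L
n=15: only reaches 13(W), 12(W), 9(W), 7(W), all W → L
n=16: reaches L-position 14 → W
n=17: reaches L-position 15 → W
n=18: reaches L-position 15 → W
n=19: only reaches 17(W), 16(W), 13(W), 11(W), all W → L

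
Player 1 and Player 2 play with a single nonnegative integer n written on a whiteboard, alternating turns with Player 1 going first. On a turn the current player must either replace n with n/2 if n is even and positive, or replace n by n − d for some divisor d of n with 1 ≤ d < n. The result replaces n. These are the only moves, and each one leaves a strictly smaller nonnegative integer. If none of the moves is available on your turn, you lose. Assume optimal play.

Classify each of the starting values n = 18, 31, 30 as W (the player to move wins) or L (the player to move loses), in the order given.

Positions with no move are L. A position that does have a move is losing for the player to move precisely when every available move leads to a winning position for the opponent. Fill in the labels:
n=0: no move → L
n=1: no move → L
n=2: can move to 1, which is L ⇒ W
n=3: the only move is to 2(W), a W ⇒ L
n=4: can move to 3, which is L ⇒ W
n=5: the only move is to 4(W), a W ⇒ L
n=6: can move to 3, which is L ⇒ W
n=7: the only move is to 6(W), a W ⇒ L
n=8: can move to 7, which is L ⇒ W
n=9: moves to 6(W), 8(W); every one is W ⇒ L
n=10: can move to 5, which is L ⇒ W
n=11: the only move is to 10(W), a W ⇒ L
n=12: can move to 9, which is L ⇒ W
n=13: the only move is to 12(W), a W ⇒ L
n=14: can move to 7, which is L ⇒ W
n=15: moves to 10(W), 12(W), 14(W); every one is W ⇒ L
n=16: can move to 15, which is L ⇒ W
n=17: the only move is to 16(W), a W ⇒ L
n=18: can move to 9, which is L ⇒ W
n=19: the only move is to 18(W), a W ⇒ L
n=20: can move to 15, which is L ⇒ W
n=21: moves to 14(W), 18(W), 20(W); every one is W ⇒ L
n=22: can move to 11, which is L ⇒ W
n=23: the only move is to 22(W), a W ⇒ L
n=24: can move to 21, which is L ⇒ W
n=25: moves to 20(W), 24(W); every one is W ⇒ L
n=26: can move to 13, which is L ⇒ W
n=27: moves to 18(W), 24(W), 26(W); every one is W ⇒ L
n=28: can move to 21, which is L ⇒ W
n=29: the only move is to 28(W), a W ⇒ L
n=30: can move to 15, which is L ⇒ W
n=31: the only move is to 30(W), a W ⇒ L

18: W, 31: L, 30: W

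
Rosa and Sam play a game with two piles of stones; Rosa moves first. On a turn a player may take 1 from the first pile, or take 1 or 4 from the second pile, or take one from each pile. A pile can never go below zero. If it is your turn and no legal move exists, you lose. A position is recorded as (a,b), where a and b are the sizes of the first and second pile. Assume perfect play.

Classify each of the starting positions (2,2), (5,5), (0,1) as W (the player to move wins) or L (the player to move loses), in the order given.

(2,2): L, (5,5): W, (0,1): W

Classify positions by backward induction: terminal positions (no move available) are L. From any other position, the mover wins iff some move reaches an L.
No move ever increases a pile, so every position that can arise here has a ≤ 5 and b ≤ 5; it is enough to label the cells with 0 ≤ a ≤ 5 and 0 ≤ b ≤ 5.
Every move lowers a or b (never raises either), so fill the grid row by row in increasing a, and left to right within a row: each cell's successors are then already labelled.
      b=0  b=1  b=2  b=3  b=4  b=5
a=0:    L    W    L    W    W    L
a=1:    W    W    W    W    L    W
a=2:    L    W    L    W    W    W
a=3:    W    W    W    W    L    W
a=4:    L    W    L    W    W    W
a=5:    W    W    W    W    L    W
Cells with no legal move (terminal, hence L): (0,0).
The remaining L cells, each justified by listing all of its moves:
(0,2): L (sole option (0,1)(W) is W)
(0,5): L (options (0,4)(W), (0,1)(W) are all W)
(1,4): L (options (0,4)(W), (1,3)(W), (1,0)(W), (0,3)(W) are all W)
(2,0): L (sole option (1,0)(W) is W)
(2,2): L (options (1,2)(W), (2,1)(W), (1,1)(W) are all W)
(3,4): L (options (2,4)(W), (3,3)(W), (3,0)(W), (2,3)(W) are all W)
(4,0): L (sole option (3,0)(W) is W)
(4,2): L (options (3,2)(W), (4,1)(W), (3,1)(W) are all W)
(5,4): L (options (4,4)(W), (5,3)(W), (5,0)(W), (4,3)(W) are all W)
Every other cell has at least one move into one of the L cells above, so it is W.
(2,2): one of the L cells justified above, so L
(5,5): the move to (5,4) reaches an L cell, so W
(0,1): the move to (0,0) reaches an L cell, so W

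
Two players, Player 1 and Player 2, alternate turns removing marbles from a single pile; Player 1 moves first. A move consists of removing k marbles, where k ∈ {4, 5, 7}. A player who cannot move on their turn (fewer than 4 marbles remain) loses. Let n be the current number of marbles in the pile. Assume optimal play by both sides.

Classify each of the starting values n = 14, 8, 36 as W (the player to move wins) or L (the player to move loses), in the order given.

Build the W/L table. Terminal = L. A non-terminal position is W if it has a move to some L; otherwise it is L.
n=0: no move → L
n=1: no move → L
n=2: no move → L
n=3: no move → L
n=4: reaches L-position 0 → W
n=5: reaches L-position 1 → W
n=6: reaches L-position 2 → W
n=7: reaches L-position 3 → W
n=8: reaches L-position 3 → W
n=9: reaches L-position 2 → W
n=10: reaches L-position 3 → W
n=11: only reaches 7(W), 6(W), 4(W), all W → L
n=12: only reaches 8(W), 7(W), 5(W), all W → L
n=13: only reaches 9(W), 8(W), 6(W), all W → L
n=14: only reaches 10(W), 9(W), 7(W), all W → L
n=15: reaches L-position 11 → W
n=16: reaches L-position 12 → W
n=17: reaches L-position 13 → W
n=18: reaches L-position 14 → W
n=19: reaches L-position 14 → W
n=20: reaches L-position 13 → W
n=21: reaches L-position 14 → W
n=22: only reaches 18(W), 17(W), 15(W), all W → L
n=23: only reaches 19(W), 18(W), 16(W), all W → L
n=24: only reaches 20(W), 19(W), 17(W), all W → L
n=25: only reaches 21(W), 20(W), 18(W), all W → L
n=26: reaches L-position 22 → W
n=27: reaches L-position 23 → W
n=28: reaches L-position 24 → W
n=29: reaches L-position 25 → W
n=30: reaches L-position 25 → W
n=31: reaches L-position 24 → W
n=32: reaches L-position 25 → W
n=33: only reaches 29(W), 28(W), 26(W), all W → L
n=34: only reaches 30(W), 29(W), 27(W), all W → L
n=35: only reaches 31(W), 30(W), 28(W), all W → L
n=36: only reaches 32(W), 31(W), 29(W), all W → L

14: L, 8: W, 36: L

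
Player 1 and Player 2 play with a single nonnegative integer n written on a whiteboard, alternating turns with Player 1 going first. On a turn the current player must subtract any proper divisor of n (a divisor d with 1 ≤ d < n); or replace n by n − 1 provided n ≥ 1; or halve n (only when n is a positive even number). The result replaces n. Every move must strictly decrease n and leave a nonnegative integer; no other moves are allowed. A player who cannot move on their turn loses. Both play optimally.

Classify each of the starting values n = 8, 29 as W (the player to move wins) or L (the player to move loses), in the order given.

Work bottom-up. With no move the player to move loses. Otherwise the position is W if at least one move leads to an L position for the opponent, and L if every move leads to a W.
n=0: no move → L
n=1: →0(L), so W
n=2: →1(W) only, which is W, so L
n=3: →2(L), so W
n=4: →2(L), so W
n=5: →4(W) only, which is W, so L
n=6: →5(L), so W
n=7: →6(W) only, which is W, so L
n=8: →7(L), so W
n=9: →6(W), 8(W) — all W, so L
n=10: →5(L), so W
n=11: →10(W) only, which is W, so L
n=12: →9(L), so W
n=13: →12(W) only, which is W, so L
n=14: →7(L), so W
n=15: →10(W), 12(W), 14(W) — all W, so L
n=16: →15(L), so W
n=17: →16(W) only, which is W, so L
n=18: →9(L), so W
n=19: →18(W) only, which is W, so L
n=20: →15(L), so W
n=21: →14(W), 18(W), 20(W) — all W, so L
n=22: →11(L), so W
n=23: →22(W) only, which is W, so L
n=24: →21(L), so W
n=25: →20(W), 24(W) — all W, so L
n=26: →13(L), so W
n=27: →18(W), 24(W), 26(W) — all W, so L
n=28: →21(L), so W
n=29: →28(W) only, which is W, so L

8: W, 29: L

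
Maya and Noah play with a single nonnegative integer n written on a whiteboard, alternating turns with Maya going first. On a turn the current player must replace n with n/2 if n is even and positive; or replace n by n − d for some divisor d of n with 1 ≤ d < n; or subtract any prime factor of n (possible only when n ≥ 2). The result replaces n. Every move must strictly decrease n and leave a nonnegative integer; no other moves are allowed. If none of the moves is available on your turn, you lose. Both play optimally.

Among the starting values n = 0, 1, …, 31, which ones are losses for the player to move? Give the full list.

0, 1, 4, 9, 14, 20, 26

Positions with no move are L. A position that does have a move is losing for the player to move precisely when every available move leads to a winning position for the opponent. Fill in the labels:
n=0: no move → L
n=1: no move → L
n=2: W (go to 0, an L position)
n=3: W (go to 0, an L position)
n=4: L (options 2(W), 3(W) are all W)
n=5: W (go to 0, an L position)
n=6: W (go to 4, an L position)
n=7: W (go to 0, an L position)
n=8: W (go to 4, an L position)
n=9: L (options 6(W), 8(W) are all W)
n=10: W (go to 9, an L position)
n=11: W (go to 0, an L position)
n=12: W (go to 9, an L position)
n=13: W (go to 0, an L position)
n=14: L (options 7(W), 12(W), 13(W) are all W)
n=15: W (go to 14, an L position)
n=16: W (go to 14, an L position)
n=17: W (go to 0, an L position)
n=18: W (go to 9, an L position)
n=19: W (go to 0, an L position)
n=20: L (options 10(W), 15(W), 16(W), 18(W), 19(W) are all W)
n=21: W (go to 14, an L position)
n=22: W (go to 20, an L position)
n=23: W (go to 0, an L position)
n=24: W (go to 20, an L position)
n=25: W (go to 20, an L position)
n=26: L (options 13(W), 24(W), 25(W) are all W)
n=27: W (go to 26, an L position)
n=28: W (go to 14, an L position)
n=29: W (go to 0, an L position)
n=30: W (go to 20, an L position)
n=31: W (go to 0, an L position)
The losing starting values of n are exactly the entries labelled L in this table (7 of them).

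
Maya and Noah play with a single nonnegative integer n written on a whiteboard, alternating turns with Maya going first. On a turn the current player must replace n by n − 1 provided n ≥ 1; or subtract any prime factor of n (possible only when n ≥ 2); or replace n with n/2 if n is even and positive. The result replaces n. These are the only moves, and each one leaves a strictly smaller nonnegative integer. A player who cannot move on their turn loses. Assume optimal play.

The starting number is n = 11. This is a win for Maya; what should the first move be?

Move to 0.

Use the standard recursion: the mover loses at a terminal position; elsewhere, the mover wins exactly when some move hands the opponent an L position.
n=0: no move → L
n=1: W (go to 0, an L position)
n=2: W (go to 0, an L position)
n=3: W (go to 0, an L position)
n=4: L (options 2(W), 3(W) are all W)
n=5: W (go to 0, an L position)
n=6: W (go to 4, an L position)
n=7: W (go to 0, an L position)
n=8: W (go to 4, an L position)
n=9: L (options 6(W), 8(W) are all W)
n=10: W (go to 9, an L position)
n=11: W (go to 0, an L position)
From 11, the L positions reachable in one move are: 0.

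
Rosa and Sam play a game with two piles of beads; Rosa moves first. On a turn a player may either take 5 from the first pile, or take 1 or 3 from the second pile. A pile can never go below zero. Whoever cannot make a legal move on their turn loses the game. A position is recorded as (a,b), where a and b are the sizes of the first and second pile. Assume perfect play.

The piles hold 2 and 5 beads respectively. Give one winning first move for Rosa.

Classify positions by backward induction: terminal positions (no move available) are L. From any other position, the mover wins iff some move reaches an L.
No move ever increases a pile, so every position that can arise here has a ≤ 2 and b ≤ 5; it is enough to label the cells with 0 ≤ a ≤ 2 and 0 ≤ b ≤ 5.
Every move lowers a or b (never raises either), so fill the grid row by row in increasing a, and left to right within a row: each cell's successors are then already labelled.
      b=0  b=1  b=2  b=3  b=4  b=5
a=0:    L    W    L    W    L    W
a=1:    L    W    L    W    L    W
a=2:    L    W    L    W    L    W
Cells with no legal move (terminal, hence L): (0,0), (1,0), (2,0).
The remaining L cells, each justified by listing all of its moves:
(0,2): →(0,1)(W) only, which is W, so L
(0,4): →(0,3)(W), (0,1)(W) — all W, so L
(1,2): →(1,1)(W) only, which is W, so L
(1,4): →(1,3)(W), (1,1)(W) — all W, so L
(2,2): →(2,1)(W) only, which is W, so L
(2,4): →(2,3)(W), (2,1)(W) — all W, so L
Every other cell has at least one move into one of the L cells above, so it is W.
From (2,5), the L positions reachable in one move are: (2,4), (2,2). Any move reaching one of these is winning.

Move to (2,4).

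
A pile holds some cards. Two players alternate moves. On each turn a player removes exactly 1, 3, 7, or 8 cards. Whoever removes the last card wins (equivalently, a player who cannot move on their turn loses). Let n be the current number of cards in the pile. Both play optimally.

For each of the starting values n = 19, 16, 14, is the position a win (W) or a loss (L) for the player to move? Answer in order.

19: L, 16: W, 14: W

Label each position W (a win for the player to move) or L (a loss). A position with no legal move is L; any other position is W exactly when some move reaches an L, and L when every move reaches a W.
n=0: no move → L
n=1: can move to 0, which is L ⇒ W
n=2: the only move is to 1(W), a W ⇒ L
n=3: can move to 2, which is L ⇒ W
n=4: moves to 3(W), 1(W); every one is W ⇒ L
n=5: can move to 4, which is L ⇒ W
n=6: moves to 5(W), 3(W); every one is W ⇒ L
n=7: can move to 6, which is L ⇒ W
n=8: can move to 0, which is L ⇒ W
n=9: can move to 6, which is L ⇒ W
n=10: can move to 2, which is L ⇒ W
n=11: can move to 4, which is L ⇒ W
n=12: can move to 4, which is L ⇒ W
n=13: can move to 6, which is L ⇒ W
n=14: can move to 6, which is L ⇒ W
n=15: moves to 14(W), 12(W), 8(W), 7(W); every one is W ⇒ L
n=16: can move to 15, which is L ⇒ W
n=17: moves to 16(W), 14(W), 10(W), 9(W); every one is W ⇒ L
n=18: can move to 17, which is L ⇒ W
n=19: moves to 18(W), 16(W), 12(W), 11(W); every one is W ⇒ L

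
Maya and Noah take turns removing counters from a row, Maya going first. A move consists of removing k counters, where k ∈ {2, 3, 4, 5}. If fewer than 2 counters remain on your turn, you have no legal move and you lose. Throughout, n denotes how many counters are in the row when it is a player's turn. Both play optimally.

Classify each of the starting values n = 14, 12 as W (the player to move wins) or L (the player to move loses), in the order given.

Positions with no move are L. A position that does have a move is losing for the player to move precisely when every available move leads to a winning position for the opponent. Fill in the labels:
n=0: no move → L
n=1: no move → L
n=2: can move to 0, which is L ⇒ W
n=3: can move to 1, which is L ⇒ W
n=4: can move to 1, which is L ⇒ W
n=5: can move to 1, which is L ⇒ W
n=6: can move to 1, which is L ⇒ W
n=7: moves to 5(W), 4(W), 3(W), 2(W); every one is W ⇒ L
n=8: moves to 6(W), 5(W), 4(W), 3(W); every one is W ⇒ L
n=9: can move to 7, which is L ⇒ W
n=10: can move to 8, which is L ⇒ W
n=11: can move to 8, which is L ⇒ W
n=12: can move to 8, which is L ⇒ W
n=13: can move to 8, which is L ⇒ W
n=14: moves to 12(W), 11(W), 10(W), 9(W); every one is W ⇒ L

14: L, 12: W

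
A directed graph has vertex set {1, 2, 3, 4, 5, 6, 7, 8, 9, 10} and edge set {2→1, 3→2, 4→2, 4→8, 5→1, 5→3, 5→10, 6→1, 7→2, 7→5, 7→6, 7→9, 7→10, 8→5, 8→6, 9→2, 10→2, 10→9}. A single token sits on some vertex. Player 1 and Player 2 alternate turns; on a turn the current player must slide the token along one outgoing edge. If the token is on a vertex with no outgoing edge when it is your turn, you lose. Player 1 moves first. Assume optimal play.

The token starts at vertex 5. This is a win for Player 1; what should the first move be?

Use the standard recursion: the mover loses at a terminal position; elsewhere, the mover wins exactly when some move hands the opponent an L position.
Every edge goes from a vertex to one that appears earlier in the order 1, 2, 9, 3, 10, 5, 6, 7, 8, 4, so processing vertices in that order labels each vertex after all of its successors.
1: no outgoing edge → L
2: →1(L), so W
9: →2(W) only, which is W, so L
3: →2(W) only, which is W, so L
10: →9(L), so W
5: →3(L), so W
6: →1(L), so W
7: →9(L), so W
8: →6(W), 5(W) — all W, so L
4: →8(L), so W
From 5, the L positions reachable in one move are: 3, 1. Any move reaching one of these is winning.

Move to 3.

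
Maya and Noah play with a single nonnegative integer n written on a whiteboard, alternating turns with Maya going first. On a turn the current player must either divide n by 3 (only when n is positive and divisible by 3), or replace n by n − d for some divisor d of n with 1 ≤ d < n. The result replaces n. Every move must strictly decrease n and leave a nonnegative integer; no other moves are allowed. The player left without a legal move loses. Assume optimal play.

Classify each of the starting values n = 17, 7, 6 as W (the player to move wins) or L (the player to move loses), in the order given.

17: L, 7: L, 6: W

Label each position W (a win for the player to move) or L (a loss). A position with no legal move is L; any other position is W exactly when some move reaches an L, and L when every move reaches a W.
n=0: no move → L
n=1: no move → L
n=2: reaches L-position 1 → W
n=3: reaches L-position 1 → W
n=4: only reaches 2(W), 3(W), all W → L
n=5: reaches L-position 4 → W
n=6: reaches L-position 4 → W
n=7: only reaches 6(W), which is W → L
n=8: reaches L-position 4 → W
n=9: only reaches 3(W), 6(W), 8(W), all W → L
n=10: reaches L-position 9 → W
n=11: only reaches 10(W), which is W → L
n=12: reaches L-position 4 → W
n=13: only reaches 12(W), which is W → L
n=14: reaches L-position 7 → W
n=15: only reaches 5(W), 10(W), 12(W), 14(W), all W → L
n=16: reaches L-position 15 → W
n=17: only reaches 16(W), which is W → L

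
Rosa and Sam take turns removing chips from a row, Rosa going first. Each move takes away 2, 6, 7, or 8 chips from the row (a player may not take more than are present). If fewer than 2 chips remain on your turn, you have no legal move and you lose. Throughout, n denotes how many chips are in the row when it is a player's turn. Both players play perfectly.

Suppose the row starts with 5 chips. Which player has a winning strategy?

Work bottom-up. With no move the player to move loses. Otherwise the position is W if at least one move leads to an L position for the opponent, and L if every move leads to a W.
n=0: no move → L
n=1: no move → L
n=2: →0(L), so W
n=3: →1(L), so W
n=4: →2(W) only, which is W, so L
n=5: →3(W) only, which is W, so L
The starting position 5 is L: whatever Rosa does, the opponent receives a W position.

Sam wins.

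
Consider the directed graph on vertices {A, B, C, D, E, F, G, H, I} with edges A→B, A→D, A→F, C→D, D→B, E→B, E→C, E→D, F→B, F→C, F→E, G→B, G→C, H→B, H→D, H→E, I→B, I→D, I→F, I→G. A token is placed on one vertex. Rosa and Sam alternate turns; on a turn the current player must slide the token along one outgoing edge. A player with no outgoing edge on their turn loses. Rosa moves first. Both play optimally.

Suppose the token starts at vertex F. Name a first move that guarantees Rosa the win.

Move to C.

Compute win/loss labels from the base case upward. A position with no move is L. Any other position is W if it can reach an L in one move, else L.
Every edge goes from a vertex to one that appears earlier in the order B, D, C, E, G, F, H, A, I, so processing vertices in that order labels each vertex after all of its successors.
B: no outgoing edge → L
D: W (go to B, an L position)
C: L (sole option D(W) is W)
E: W (go to C, an L position)
G: W (go to C, an L position)
F: W (go to C, an L position)
H: W (go to B, an L position)
A: W (go to B, an L position)
I: W (go to B, an L position)
From F, the L positions reachable in one move are: C, B. Any move reaching one of these is winning.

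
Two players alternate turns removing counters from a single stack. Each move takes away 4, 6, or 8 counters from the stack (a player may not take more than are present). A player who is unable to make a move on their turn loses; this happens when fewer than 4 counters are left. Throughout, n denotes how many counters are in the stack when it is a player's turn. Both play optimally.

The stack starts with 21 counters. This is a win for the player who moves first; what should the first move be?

Remove 6, leaving 15.

Compute win/loss labels from the base case upward. A position with no move is L. Any other position is W if it can reach an L in one move, else L.
n=0: no move → L
n=1: no move → L
n=2: no move → L
n=3: no move → L
n=4: can move to 0, which is L ⇒ W
n=5: can move to 1, which is L ⇒ W
n=6: can move to 2, which is L ⇒ W
n=7: can move to 3, which is L ⇒ W
n=8: can move to 2, which is L ⇒ W
n=9: can move to 3, which is L ⇒ W
n=10: can move to 2, which is L ⇒ W
n=11: can move to 3, which is L ⇒ W
n=12: moves to 8(W), 6(W), 4(W); every one is W ⇒ L
n=13: moves to 9(W), 7(W), 5(W); every one is W ⇒ L
n=14: moves to 10(W), 8(W), 6(W); every one is W ⇒ L
n=15: moves to 11(W), 9(W), 7(W); every one is W ⇒ L
n=16: can move to 12, which is L ⇒ W
n=17: can move to 13, which is L ⇒ W
n=18: can move to 14, which is L ⇒ W
n=19: can move to 15, which is L ⇒ W
n=20: can move to 14, which is L ⇒ W
n=21: can move to 15, which is L ⇒ W
From 21, the L positions reachable in one move are: 15, 13. Any move reaching one of these is winning.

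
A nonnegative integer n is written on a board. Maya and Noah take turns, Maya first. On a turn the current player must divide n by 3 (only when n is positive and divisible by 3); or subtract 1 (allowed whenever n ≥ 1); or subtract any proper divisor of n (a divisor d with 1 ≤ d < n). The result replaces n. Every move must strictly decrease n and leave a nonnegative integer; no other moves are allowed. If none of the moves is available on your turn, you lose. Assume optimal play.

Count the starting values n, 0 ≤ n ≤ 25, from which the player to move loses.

11

Build the W/L table. Terminal = L. A non-terminal position is W if it has a move to some L; otherwise it is L.
n=0: no move → L
n=1: reaches L-position 0 → W
n=2: only reaches 1(W), which is W → L
n=3: reaches L-position 2 → W
n=4: reaches L-position 2 → W
n=5: only reaches 4(W), which is W → L
n=6: reaches L-position 2 → W
n=7: only reaches 6(W), which is W → L
n=8: reaches L-position 7 → W
n=9: only reaches 3(W), 6(W), 8(W), all W → L
n=10: reaches L-position 5 → W
n=11: only reaches 10(W), which is W → L
n=12: reaches L-position 9 → W
n=13: only reaches 12(W), which is W → L
n=14: reaches L-position 7 → W
n=15: reaches L-position 5 → W
n=16: only reaches 8(W), 12(W), 14(W), 15(W), all W → L
n=17: reaches L-position 16 → W
n=18: reaches L-position 9 → W
n=19: only reaches 18(W), which is W → L
n=20: reaches L-position 16 → W
n=21: reaches L-position 7 → W
n=22: reaches L-position 11 → W
n=23: only reaches 22(W), which is W → L
n=24: reaches L-position 16 → W
n=25: only reaches 20(W), 24(W), all W → L
L entries with 0 ≤ n ≤ 25: n = 0, 2, 5, 7, 9, 11, 13, 16, 19, 23, 25; that makes 11.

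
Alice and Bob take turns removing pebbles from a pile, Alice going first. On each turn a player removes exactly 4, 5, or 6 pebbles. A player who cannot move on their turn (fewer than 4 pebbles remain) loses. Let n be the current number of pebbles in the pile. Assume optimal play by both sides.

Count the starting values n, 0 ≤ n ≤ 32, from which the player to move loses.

15

Build the W/L table. Terminal = L. A non-terminal position is W if it has a move to some L; otherwise it is L.
n=0: no move → L
n=1: no move → L
n=2: no move → L
n=3: no move → L
n=4: →0(L), so W
n=5: →1(L), so W
n=6: →2(L), so W
n=7: →3(L), so W
n=8: →3(L), so W
n=9: →3(L), so W
n=10: →6(W), 5(W), 4(W) — all W, so L
n=11: →7(W), 6(W), 5(W) — all W, so L
n=12: →8(W), 7(W), 6(W) — all W, so L
n=13: →9(W), 8(W), 7(W) — all W, so L
n=14: →10(L), so W
n=15: →11(L), so W
n=16: →12(L), so W
n=17: →13(L), so W
n=18: →13(L), so W
n=19: →13(L), so W
n=20: →16(W), 15(W), 14(W) — all W, so L
n=21: →17(W), 16(W), 15(W) — all W, so L
n=22: →18(W), 17(W), 16(W) — all W, so L
n=23: →19(W), 18(W), 17(W) — all W, so L
n=24: →20(L), so W
n=25: →21(L), so W
n=26: →22(L), so W
n=27: →23(L), so W
n=28: →23(L), so W
n=29: →23(L), so W
n=30: →26(W), 25(W), 24(W) — all W, so L
n=31: →27(W), 26(W), 25(W) — all W, so L
n=32: →28(W), 27(W), 26(W) — all W, so L
L entries with 0 ≤ n ≤ 32: n = 0, 1, 2, 3, 10, 11, 12, 13, 20, 21, 22, 23, 30, 31, 32; that makes 15.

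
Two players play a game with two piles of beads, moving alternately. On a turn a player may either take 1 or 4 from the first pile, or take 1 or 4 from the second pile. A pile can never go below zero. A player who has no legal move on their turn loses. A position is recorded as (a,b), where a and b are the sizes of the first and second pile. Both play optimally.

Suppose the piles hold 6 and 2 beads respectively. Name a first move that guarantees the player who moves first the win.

Positions with no move are L. A position that does have a move is losing for the player to move precisely when every available move leads to a winning position for the opponent. Fill in the labels:
No move ever increases a pile, so every position that can arise here has a ≤ 6 and b ≤ 2; it is enough to label the cells with 0 ≤ a ≤ 6 and 0 ≤ b ≤ 2.
Every move lowers a or b (never raises either), so fill the grid row by row in increasing a, and left to right within a row: each cell's successors are then already labelled.
      b=0  b=1  b=2
a=0:    L    W    L
a=1:    W    L    W
a=2:    L    W    L
a=3:    W    L    W
a=4:    W    W    W
a=5:    L    W    L
a=6:    W    L    W
Cells with no legal move (terminal, hence L): (0,0).
The remaining L cells, each justified by listing all of its moves:
(0,2): only reaches (0,1)(W), which is W → L
(1,1): only reaches (0,1)(W), (1,0)(W), all W → L
(2,0): only reaches (1,0)(W), which is W → L
(2,2): only reaches (1,2)(W), (2,1)(W), all W → L
(3,1): only reaches (2,1)(W), (3,0)(W), all W → L
(5,0): only reaches (4,0)(W), (1,0)(W), all W → L
(5,2): only reaches (4,2)(W), (1,2)(W), (5,1)(W), all W → L
(6,1): only reaches (5,1)(W), (2,1)(W), (6,0)(W), all W → L
Every other cell has at least one move into one of the L cells above, so it is W.
From (6,2), the L positions reachable in one move are: (5,2), (2,2), (6,1). Any move reaching one of these is winning.

Move to (5,2).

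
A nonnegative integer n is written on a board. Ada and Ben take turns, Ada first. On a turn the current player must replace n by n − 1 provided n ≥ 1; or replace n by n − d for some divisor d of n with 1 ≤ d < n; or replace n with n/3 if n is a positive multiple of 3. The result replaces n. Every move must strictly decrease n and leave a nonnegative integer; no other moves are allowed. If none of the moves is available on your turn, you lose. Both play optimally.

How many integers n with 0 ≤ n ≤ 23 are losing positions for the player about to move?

Compute win/loss labels from the base case upward. A position with no move is L. Any other position is W if it can reach an L in one move, else L.
n=0: no move → L
n=1: W (go to 0, an L position)
n=2: L (sole option 1(W) is W)
n=3: W (go to 2, an L position)
n=4: W (go to 2, an L position)
n=5: L (sole option 4(W) is W)
n=6: W (go to 2, an L position)
n=7: L (sole option 6(W) is W)
n=8: W (go to 7, an L position)
n=9: L (options 3(W), 6(W), 8(W) are all W)
n=10: W (go to 5, an L position)
n=11: L (sole option 10(W) is W)
n=12: W (go to 9, an L position)
n=13: L (sole option 12(W) is W)
n=14: W (go to 7, an L position)
n=15: W (go to 5, an L position)
n=16: L (options 8(W), 12(W), 14(W), 15(W) are all W)
n=17: W (go to 16, an L position)
n=18: W (go to 9, an L position)
n=19: L (sole option 18(W) is W)
n=20: W (go to 16, an L position)
n=21: W (go to 7, an L position)
n=22: W (go to 11, an L position)
n=23: L (sole option 22(W) is W)
L entries with 0 ≤ n ≤ 23: n = 0, 2, 5, 7, 9, 11, 13, 16, 19, 23; that makes 10.

10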